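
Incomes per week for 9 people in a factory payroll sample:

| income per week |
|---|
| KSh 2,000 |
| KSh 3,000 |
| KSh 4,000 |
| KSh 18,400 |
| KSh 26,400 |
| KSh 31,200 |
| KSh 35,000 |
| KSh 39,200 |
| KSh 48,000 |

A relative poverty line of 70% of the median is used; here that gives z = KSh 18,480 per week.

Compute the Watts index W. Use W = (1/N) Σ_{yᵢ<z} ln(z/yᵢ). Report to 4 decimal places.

Below the line: KSh 2,000, KSh 3,000, KSh 4,000, KSh 18,400 (q = 4 of N = 9).
ln(z/y) terms: ln(18480/2000) = 2.2235; ln(18480/3000) = 1.8181; ln(18480/4000) = 1.5304; ln(18480/18400) = 0.0043.
W = 5.576352 / 9 = 0.6196.

0.6196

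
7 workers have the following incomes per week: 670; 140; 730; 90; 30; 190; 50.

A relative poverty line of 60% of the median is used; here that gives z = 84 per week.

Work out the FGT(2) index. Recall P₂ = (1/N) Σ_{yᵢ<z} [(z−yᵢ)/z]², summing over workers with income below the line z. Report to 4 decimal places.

Incomes under z: 30, 50 (q = 2 of N = 7).
Normalized shortfalls: (84−30)/84 = 0.6429; (84−50)/84 = 0.4048.
Squared: 0.4133; 0.1638.
Sum = 0.577098; P₂ = 0.577098 / 7 = 0.0824.

0.0824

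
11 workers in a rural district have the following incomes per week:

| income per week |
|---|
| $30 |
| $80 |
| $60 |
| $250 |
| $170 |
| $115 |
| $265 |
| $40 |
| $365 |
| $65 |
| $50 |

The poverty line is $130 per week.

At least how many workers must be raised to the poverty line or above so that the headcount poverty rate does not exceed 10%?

7 of the 11 workers are poor, so H = 7/11 = 0.636.
A headcount ratio of at most 10% allows at most ⌊0.10 × 11⌋ = 1 poor workers.
So at least 7 − 1 = 6 must be lifted.

6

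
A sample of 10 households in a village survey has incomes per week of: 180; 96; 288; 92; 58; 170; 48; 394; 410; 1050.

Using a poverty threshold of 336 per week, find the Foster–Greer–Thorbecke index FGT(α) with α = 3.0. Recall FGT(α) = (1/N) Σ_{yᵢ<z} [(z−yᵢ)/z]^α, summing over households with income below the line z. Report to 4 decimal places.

0.2167

Incomes under z: 48, 58, 92, 96, 170, 180, 288 (q = 7 of N = 10).
Shortfall ratios: (336−48)/336 = 0.8571; (336−58)/336 = 0.8274; (336−92)/336 = 0.7262; (336−96)/336 = 0.7143; (336−170)/336 = 0.4940; (336−180)/336 = 0.4643; (336−288)/336 = 0.1429.
Raised to α = 3.0: 0.62974; 0.56639; 0.38296; 0.36443; 0.12059; 0.10008; 0.00292.
Sum = 2.167105; FGT(3.0) = 2.167105 / 10 = 0.2167.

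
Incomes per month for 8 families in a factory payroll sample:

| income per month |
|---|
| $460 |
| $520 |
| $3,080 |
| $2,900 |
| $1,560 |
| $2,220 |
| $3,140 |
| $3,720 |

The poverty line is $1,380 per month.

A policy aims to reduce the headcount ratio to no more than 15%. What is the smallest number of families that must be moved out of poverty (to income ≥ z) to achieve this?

1

2 of the 8 families are poor, so H = 2/8 = 0.250.
A headcount ratio of at most 15% allows at most ⌊0.15 × 8⌋ = 1 poor families.
So at least 2 − 1 = 1 must be lifted.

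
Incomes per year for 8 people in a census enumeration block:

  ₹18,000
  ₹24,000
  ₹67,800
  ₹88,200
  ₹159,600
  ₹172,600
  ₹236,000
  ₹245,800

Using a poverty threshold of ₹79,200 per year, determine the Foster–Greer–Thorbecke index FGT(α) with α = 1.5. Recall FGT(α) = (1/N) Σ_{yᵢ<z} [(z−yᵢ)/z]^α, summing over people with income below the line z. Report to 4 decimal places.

Poor units: ₹18,000, ₹24,000, ₹67,800 (q = 3 of N = 8).
Relative gaps: (79200−18000)/79200 = 0.7727; (79200−24000)/79200 = 0.6970; (79200−67800)/79200 = 0.1439.
Raised to α = 1.5: 0.67927; 0.58186; 0.05461.
Sum = 1.315738; FGT(1.5) = 1.315738 / 8 = 0.1645.

0.1645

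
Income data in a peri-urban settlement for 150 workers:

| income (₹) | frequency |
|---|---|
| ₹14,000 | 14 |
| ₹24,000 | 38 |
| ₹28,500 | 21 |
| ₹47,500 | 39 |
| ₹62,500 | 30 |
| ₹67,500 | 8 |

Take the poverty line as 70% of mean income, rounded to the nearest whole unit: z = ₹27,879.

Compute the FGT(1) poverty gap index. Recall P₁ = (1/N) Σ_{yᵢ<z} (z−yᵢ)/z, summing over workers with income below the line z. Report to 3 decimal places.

0.082

Poor units: 14×₹14,000, 38×₹24,000 (q = 52 of N = 150).
Normalized shortfalls: (27879−14000)/27879 = 0.4978 (×14); (27879−24000)/27879 = 0.1391 (×38).
Sum of shortfalls = 12.256824; P₁ averages over all N: 12.256824 / 150 = 0.082.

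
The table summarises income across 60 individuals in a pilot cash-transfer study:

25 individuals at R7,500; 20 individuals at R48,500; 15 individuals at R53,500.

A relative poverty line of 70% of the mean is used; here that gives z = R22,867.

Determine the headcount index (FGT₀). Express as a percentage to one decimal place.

25 of the 60 individuals have income below R22,867.
H = 25/60 = 41.7%.

41.7%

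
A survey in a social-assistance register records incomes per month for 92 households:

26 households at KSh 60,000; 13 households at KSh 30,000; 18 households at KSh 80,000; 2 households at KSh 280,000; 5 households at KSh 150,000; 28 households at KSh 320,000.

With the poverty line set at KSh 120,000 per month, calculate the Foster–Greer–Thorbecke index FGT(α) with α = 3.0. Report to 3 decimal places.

Below the line: 13×KSh 30,000, 26×KSh 60,000, 18×KSh 80,000 (q = 57 of N = 92).
Relative gaps: (120000−30000)/120000 = 0.7500 (×13); (120000−60000)/120000 = 0.5000 (×26); (120000−80000)/120000 = 0.3333 (×18).
Raised to α = 3.0: 0.42188 (×13); 0.12500 (×26); 0.03704 (×18).
Sum = 9.401042; FGT(3.0) = 9.401042 / 92 = 0.102.

0.102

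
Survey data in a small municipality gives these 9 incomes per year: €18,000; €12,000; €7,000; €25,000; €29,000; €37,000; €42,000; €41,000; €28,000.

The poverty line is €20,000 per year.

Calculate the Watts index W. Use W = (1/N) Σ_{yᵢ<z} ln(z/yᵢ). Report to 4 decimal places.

Poor units: €7,000, €12,000, €18,000 (q = 3 of N = 9).
Log shortfalls: ln(20000/7000) = 1.0498; ln(20000/12000) = 0.5108; ln(20000/18000) = 0.1054.
W = 1.666008 / 9 = 0.1851.

0.1851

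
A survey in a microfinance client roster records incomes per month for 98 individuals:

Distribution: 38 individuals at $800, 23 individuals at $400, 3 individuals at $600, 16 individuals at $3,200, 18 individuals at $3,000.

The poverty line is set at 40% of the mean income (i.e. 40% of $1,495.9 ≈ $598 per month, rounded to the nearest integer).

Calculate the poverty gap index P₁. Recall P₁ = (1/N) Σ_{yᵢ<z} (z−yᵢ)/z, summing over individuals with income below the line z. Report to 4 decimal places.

Incomes under z: 23×$400 (q = 23 of N = 98).
Gap ratios (z−y)/z: (598−400)/598 = 0.3311 (×23).
Sum of shortfalls = 7.615385; P₁ averages over all N: 7.615385 / 98 = 0.0777.

0.0777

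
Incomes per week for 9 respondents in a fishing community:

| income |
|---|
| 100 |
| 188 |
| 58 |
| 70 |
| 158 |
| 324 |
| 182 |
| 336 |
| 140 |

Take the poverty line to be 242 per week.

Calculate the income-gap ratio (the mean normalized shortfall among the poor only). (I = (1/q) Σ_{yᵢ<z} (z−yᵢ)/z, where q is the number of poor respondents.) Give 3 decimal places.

Below the line: 58, 70, 100, 140, 158, 182, 188 (q = 7 of N = 9).
Relative gaps: 0.7603, 0.7107, 0.5868, 0.4215, 0.3471, 0.2479, 0.2231; sum = 3.297521.
I averages over the q = 7 poor units only: 3.297521 / 7 = 0.471.

0.471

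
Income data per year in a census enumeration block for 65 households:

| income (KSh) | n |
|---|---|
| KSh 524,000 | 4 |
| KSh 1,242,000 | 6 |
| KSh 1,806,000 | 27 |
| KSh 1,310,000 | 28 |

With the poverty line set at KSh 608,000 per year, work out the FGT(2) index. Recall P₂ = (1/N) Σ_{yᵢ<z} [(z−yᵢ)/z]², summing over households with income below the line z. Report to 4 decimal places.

Poor units: 4×KSh 524,000 (q = 4 of N = 65).
Gap ratios (z−y)/z: (608000−524000)/608000 = 0.1382 (×4).
Squared: 0.0191 (×4).
Sum = 0.076350; P₂ = 0.076350 / 65 = 0.0012.

0.0012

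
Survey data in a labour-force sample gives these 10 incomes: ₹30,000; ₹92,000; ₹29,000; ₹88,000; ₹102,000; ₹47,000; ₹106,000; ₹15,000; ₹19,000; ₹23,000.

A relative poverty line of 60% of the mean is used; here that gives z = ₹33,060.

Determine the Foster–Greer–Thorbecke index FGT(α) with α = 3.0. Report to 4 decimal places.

0.0271

Below z: ₹15,000, ₹19,000, ₹23,000, ₹29,000, ₹30,000 (q = 5 of N = 10).
Relative gaps: (33060−15000)/33060 = 0.5463; (33060−19000)/33060 = 0.4253; (33060−23000)/33060 = 0.3043; (33060−29000)/33060 = 0.1228; (33060−30000)/33060 = 0.0926.
Raised to α = 3.0: 0.16302; 0.07692; 0.02818; 0.00185; 0.00079.
Sum = 0.270764; FGT(3.0) = 0.270764 / 10 = 0.0271.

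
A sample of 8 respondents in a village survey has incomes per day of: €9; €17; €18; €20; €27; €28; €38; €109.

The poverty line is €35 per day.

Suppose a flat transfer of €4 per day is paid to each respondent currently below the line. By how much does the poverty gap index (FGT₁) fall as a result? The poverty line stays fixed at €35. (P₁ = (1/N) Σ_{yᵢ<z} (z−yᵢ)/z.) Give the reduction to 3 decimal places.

0.086

Before: below the line — €9, €17, €18, €20, €27, €28; poverty gap index (FGT₁) = 0.32500.
After the €4 transfer: below the line — €13, €21, €22, €24, €31, €32; poverty gap index (FGT₁) = 0.23929.
Reduction = 0.32500 − 0.23929 = 0.086.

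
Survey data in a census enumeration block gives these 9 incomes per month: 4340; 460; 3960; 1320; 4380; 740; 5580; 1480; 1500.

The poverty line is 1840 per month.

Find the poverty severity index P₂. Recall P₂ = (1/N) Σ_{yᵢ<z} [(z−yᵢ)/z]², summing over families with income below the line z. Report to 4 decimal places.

0.1191

Poor units: 460, 740, 1320, 1480, 1500 (q = 5 of N = 9).
Shortfall ratios: (1840−460)/1840 = 0.7500; (1840−740)/1840 = 0.5978; (1840−1320)/1840 = 0.2826; (1840−1480)/1840 = 0.1957; (1840−1500)/1840 = 0.1848.
Squared: 0.5625; 0.3574; 0.0799; 0.0383; 0.0341.
Sum = 1.072188; P₂ = 1.072188 / 9 = 0.1191.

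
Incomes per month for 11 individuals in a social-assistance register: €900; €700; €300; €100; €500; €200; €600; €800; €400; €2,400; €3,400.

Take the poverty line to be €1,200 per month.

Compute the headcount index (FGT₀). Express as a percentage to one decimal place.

9 of the 11 individuals have income below €1,200.
H = 9/11 = 81.8%.

81.8%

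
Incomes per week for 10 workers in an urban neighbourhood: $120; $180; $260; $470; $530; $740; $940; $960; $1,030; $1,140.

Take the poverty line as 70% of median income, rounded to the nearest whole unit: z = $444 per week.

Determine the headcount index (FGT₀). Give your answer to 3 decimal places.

3 of the 10 workers have income below $444.
H = 3/10 = 0.300.

0.300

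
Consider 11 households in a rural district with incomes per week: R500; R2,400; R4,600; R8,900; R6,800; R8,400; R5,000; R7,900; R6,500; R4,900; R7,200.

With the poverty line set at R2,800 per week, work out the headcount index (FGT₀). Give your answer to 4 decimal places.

2 of the 11 households have income below R2,800.
H = 2/11 = 0.1818.

0.1818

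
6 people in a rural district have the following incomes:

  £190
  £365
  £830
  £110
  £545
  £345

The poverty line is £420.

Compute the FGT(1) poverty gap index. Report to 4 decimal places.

Below the line: £110, £190, £345, £365 (q = 4 of N = 6).
Gap ratios (z−y)/z: (420−110)/420 = 0.7381; (420−190)/420 = 0.5476; (420−345)/420 = 0.1786; (420−365)/420 = 0.1310.
Sum of shortfalls = 1.595238; P₁ averages over all N: 1.595238 / 6 = 0.2659.

0.2659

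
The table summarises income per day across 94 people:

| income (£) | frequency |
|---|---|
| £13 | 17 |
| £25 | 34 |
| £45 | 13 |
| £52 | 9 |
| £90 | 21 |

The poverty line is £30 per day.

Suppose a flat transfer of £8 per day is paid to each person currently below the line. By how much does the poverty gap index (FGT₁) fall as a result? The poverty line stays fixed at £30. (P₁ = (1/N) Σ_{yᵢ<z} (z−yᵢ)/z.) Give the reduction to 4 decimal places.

0.1085

Before: below the line — 17×£13, 34×£25; poverty gap index (FGT₁) = 0.162766.
After the £8 transfer: below the line — 17×£21; poverty gap index (FGT₁) = 0.054255.
Reduction = 0.162766 − 0.054255 = 0.1085.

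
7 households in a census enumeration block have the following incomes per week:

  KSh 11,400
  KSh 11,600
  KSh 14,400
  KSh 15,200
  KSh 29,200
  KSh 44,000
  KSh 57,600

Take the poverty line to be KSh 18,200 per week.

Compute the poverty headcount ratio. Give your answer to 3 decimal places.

0.571

4 of the 7 households have income below KSh 18,200.
H = 4/7 = 0.571.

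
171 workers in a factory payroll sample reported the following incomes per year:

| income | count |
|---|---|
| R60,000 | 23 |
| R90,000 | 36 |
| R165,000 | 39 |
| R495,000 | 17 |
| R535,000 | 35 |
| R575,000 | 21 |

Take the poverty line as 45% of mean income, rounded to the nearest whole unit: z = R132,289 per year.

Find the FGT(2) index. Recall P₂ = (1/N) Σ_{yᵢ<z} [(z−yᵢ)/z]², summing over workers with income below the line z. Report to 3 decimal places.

Below z: 23×R60,000, 36×R90,000 (q = 59 of N = 171).
Shortfall ratios: (132289−60000)/132289 = 0.5464 (×23); (132289−90000)/132289 = 0.3197 (×36).
Squared: 0.2986 (×23); 0.1022 (×36).
Sum = 10.546745; P₂ = 10.546745 / 171 = 0.062.

0.062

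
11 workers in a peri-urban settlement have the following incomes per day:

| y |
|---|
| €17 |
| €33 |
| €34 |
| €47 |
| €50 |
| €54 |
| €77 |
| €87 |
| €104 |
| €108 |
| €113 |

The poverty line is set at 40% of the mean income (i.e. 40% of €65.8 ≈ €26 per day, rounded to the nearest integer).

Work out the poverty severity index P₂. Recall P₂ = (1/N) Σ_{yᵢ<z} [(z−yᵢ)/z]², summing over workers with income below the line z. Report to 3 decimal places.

Below the line: €17 (q = 1 of N = 11).
Normalized shortfalls: (26−17)/26 = 0.3462.
Squared: 0.1198.
Sum = 0.119822; P₂ = 0.119822 / 11 = 0.011.

0.011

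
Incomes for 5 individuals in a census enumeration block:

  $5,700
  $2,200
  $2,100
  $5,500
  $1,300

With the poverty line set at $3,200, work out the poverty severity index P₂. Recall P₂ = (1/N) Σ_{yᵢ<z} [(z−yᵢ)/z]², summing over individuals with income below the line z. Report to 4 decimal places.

Below z: $1,300, $2,100, $2,200 (q = 3 of N = 5).
Gap ratios (z−y)/z: (3200−1300)/3200 = 0.5938; (3200−2100)/3200 = 0.3438; (3200−2200)/3200 = 0.3125.
Squared: 0.3525; 0.1182; 0.0977.
Sum = 0.568359; P₂ = 0.568359 / 5 = 0.1137.

0.1137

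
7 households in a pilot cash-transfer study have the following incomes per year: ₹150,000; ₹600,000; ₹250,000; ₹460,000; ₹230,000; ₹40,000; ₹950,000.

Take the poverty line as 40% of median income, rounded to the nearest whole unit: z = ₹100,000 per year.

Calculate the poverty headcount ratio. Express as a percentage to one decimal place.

14.3%

1 of the 7 households have income below ₹100,000.
H = 1/7 = 14.3%.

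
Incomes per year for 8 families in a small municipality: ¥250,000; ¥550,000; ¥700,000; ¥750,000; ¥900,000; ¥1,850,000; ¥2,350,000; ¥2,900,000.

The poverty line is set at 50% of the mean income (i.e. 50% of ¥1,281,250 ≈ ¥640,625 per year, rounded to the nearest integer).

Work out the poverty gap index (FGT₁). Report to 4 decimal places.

0.0939

Incomes under z: ¥250,000, ¥550,000 (q = 2 of N = 8).
Relative gaps: (640625−250000)/640625 = 0.6098; (640625−550000)/640625 = 0.1415.
Σ = 0.751220. Dividing by the full population N = 8 gives P₁ = 0.0939.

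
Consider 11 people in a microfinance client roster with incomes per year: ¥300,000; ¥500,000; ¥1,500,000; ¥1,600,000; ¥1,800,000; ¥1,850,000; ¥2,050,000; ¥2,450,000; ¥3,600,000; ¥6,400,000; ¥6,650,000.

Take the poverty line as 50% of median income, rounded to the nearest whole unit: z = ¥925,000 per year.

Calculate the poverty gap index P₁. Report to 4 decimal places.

0.1032

Poor units: ¥300,000, ¥500,000 (q = 2 of N = 11).
Relative gaps: (925000−300000)/925000 = 0.6757; (925000−500000)/925000 = 0.4595.
Sum of shortfalls = 1.135135; P₁ averages over all N: 1.135135 / 11 = 0.1032.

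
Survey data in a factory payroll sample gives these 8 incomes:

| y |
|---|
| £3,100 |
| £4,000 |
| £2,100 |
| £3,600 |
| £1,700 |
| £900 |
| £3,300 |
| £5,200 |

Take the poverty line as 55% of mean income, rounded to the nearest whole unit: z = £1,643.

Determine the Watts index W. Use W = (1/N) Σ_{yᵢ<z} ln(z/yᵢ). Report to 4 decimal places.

0.0752

Incomes under z: £900 (q = 1 of N = 8).
ln(z/y) terms: ln(1643/900) = 0.6019.
W = 0.601884 / 8 = 0.0752.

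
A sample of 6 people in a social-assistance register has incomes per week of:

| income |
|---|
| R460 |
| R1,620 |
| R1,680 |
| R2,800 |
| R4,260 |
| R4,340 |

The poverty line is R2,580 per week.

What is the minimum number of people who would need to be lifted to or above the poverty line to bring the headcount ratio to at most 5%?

3 of the 6 people are poor, so H = 3/6 = 0.500.
A headcount ratio of at most 5% allows at most ⌊0.05 × 6⌋ = 0 poor people.
So at least 3 − 0 = 3 must be lifted.

3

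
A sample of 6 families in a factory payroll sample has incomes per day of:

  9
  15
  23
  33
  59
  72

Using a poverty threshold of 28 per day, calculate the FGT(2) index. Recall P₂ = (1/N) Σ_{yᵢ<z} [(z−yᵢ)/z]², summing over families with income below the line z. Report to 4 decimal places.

0.1180

Poor units: 9, 15, 23 (q = 3 of N = 6).
Gap ratios (z−y)/z: (28−9)/28 = 0.6786; (28−15)/28 = 0.4643; (28−23)/28 = 0.1786.
Squared: 0.4605; 0.2156; 0.0319.
Sum = 0.707908; P₂ = 0.707908 / 6 = 0.1180.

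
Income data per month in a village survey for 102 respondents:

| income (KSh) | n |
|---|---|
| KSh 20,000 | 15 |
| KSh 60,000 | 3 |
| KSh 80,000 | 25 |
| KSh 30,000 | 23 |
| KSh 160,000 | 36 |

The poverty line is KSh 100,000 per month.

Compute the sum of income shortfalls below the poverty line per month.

Below the line: 15×KSh 20,000, 23×KSh 30,000, 3×KSh 60,000, 25×KSh 80,000 (q = 66 of N = 102).
Individual gaps: 15×(100000−20000) = 1200000; 23×(100000−30000) = 1610000; 3×(100000−60000) = 120000; 25×(100000−80000) = 500000.
Aggregate gap = KSh 3,430,000.

KSh 3,430,000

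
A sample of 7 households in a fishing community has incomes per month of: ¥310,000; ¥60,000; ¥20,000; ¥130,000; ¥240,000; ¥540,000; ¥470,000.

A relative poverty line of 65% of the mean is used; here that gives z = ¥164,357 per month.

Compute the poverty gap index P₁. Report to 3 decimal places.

0.246

Poor units: ¥20,000, ¥60,000, ¥130,000 (q = 3 of N = 7).
Shortfall ratios: (164357−20000)/164357 = 0.8783; (164357−60000)/164357 = 0.6349; (164357−130000)/164357 = 0.2090.
Σ = 1.722294. Dividing by the full population N = 7 gives P₁ = 0.246.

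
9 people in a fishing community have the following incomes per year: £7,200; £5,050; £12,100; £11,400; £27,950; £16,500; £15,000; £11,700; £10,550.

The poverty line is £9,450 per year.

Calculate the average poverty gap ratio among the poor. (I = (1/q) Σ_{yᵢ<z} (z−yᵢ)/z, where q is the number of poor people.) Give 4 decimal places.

Below z: £5,050, £7,200 (q = 2 of N = 9).
Relative gaps: 0.4656, 0.2381; sum = 0.703704.
The income-gap ratio divides by q (the poor only): 0.703704 / 2 = 0.3519.

0.3519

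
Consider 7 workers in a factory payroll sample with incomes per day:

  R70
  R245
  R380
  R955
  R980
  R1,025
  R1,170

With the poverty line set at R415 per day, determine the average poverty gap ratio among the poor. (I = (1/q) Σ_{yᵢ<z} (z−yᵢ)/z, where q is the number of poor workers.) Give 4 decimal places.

Incomes under z: R70, R245, R380 (q = 3 of N = 7).
Shortfall ratios (z−y)/z: 0.8313, 0.4096, 0.0843; sum = 1.325301.
I averages over the q = 3 poor units only: 1.325301 / 3 = 0.4418.

0.4418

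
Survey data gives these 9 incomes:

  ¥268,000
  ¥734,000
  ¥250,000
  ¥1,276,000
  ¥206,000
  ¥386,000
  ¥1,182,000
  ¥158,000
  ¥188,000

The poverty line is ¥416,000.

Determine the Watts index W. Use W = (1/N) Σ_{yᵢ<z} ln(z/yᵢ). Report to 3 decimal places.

Poor units: ¥158,000, ¥188,000, ¥206,000, ¥250,000, ¥268,000, ¥386,000 (q = 6 of N = 9).
ln(z/y) terms: ln(416000/158000) = 0.9681; ln(416000/188000) = 0.7942; ln(416000/206000) = 0.7028; ln(416000/250000) = 0.5092; ln(416000/268000) = 0.4397; ln(416000/386000) = 0.0748.
W = 3.488913 / 9 = 0.388.

0.388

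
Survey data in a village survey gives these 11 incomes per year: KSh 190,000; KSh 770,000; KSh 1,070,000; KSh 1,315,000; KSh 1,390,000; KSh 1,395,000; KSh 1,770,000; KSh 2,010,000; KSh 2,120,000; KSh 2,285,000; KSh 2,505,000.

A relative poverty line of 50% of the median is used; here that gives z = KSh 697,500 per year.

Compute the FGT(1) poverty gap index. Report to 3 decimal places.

Incomes under z: KSh 190,000 (q = 1 of N = 11).
Normalized shortfalls: (697500−190000)/697500 = 0.7276.
Σ = 0.727599. Dividing by the full population N = 11 gives P₁ = 0.066.

0.066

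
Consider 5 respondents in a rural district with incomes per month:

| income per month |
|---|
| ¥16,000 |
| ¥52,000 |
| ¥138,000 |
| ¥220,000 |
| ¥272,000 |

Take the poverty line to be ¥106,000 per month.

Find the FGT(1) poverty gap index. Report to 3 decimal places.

0.272

Below the line: ¥16,000, ¥52,000 (q = 2 of N = 5).
Shortfall ratios: (106000−16000)/106000 = 0.8491; (106000−52000)/106000 = 0.5094.
Σ = 1.358491. Dividing by the full population N = 5 gives P₁ = 0.272.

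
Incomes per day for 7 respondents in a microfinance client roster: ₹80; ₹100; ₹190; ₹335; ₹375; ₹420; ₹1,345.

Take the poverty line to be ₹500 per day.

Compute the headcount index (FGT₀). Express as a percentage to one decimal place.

85.7%

6 of the 7 respondents have income below ₹500.
H = 6/7 = 85.7%.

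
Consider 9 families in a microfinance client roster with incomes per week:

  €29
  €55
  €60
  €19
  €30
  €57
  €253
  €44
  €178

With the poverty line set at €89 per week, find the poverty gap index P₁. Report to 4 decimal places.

0.4107

Below the line: €19, €29, €30, €44, €55, €57, €60 (q = 7 of N = 9).
Shortfall ratios: (89−19)/89 = 0.7865; (89−29)/89 = 0.6742; (89−30)/89 = 0.6629; (89−44)/89 = 0.5056; (89−55)/89 = 0.3820; (89−57)/89 = 0.3596; (89−60)/89 = 0.3258.
Σ = 3.696629. Dividing by the full population N = 9 gives P₁ = 0.4107.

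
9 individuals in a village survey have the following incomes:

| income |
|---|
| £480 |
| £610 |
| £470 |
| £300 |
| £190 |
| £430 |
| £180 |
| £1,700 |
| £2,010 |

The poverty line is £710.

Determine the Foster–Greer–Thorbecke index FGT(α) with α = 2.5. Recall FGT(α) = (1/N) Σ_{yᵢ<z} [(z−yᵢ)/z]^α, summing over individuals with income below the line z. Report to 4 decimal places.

0.1584

Below z: £180, £190, £300, £430, £470, £480, £610 (q = 7 of N = 9).
Relative gaps: (710−180)/710 = 0.7465; (710−190)/710 = 0.7324; (710−300)/710 = 0.5775; (710−430)/710 = 0.3944; (710−470)/710 = 0.3380; (710−480)/710 = 0.3239; (710−610)/710 = 0.1408.
Raised to α = 2.5: 0.48144; 0.45905; 0.25340; 0.09767; 0.06643; 0.05973; 0.00744.
Sum = 1.425171; FGT(2.5) = 1.425171 / 9 = 0.1584.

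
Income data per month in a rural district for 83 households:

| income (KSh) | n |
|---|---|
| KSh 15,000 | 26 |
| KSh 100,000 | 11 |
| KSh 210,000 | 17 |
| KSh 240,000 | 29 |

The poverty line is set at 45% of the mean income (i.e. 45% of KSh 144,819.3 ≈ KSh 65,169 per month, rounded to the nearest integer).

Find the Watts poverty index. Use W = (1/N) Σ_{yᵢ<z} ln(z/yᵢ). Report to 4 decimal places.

Below the line: 26×KSh 15,000 (q = 26 of N = 83).
Log shortfalls: ln(65169/15000) = 1.4689 (×26).
W = 38.192276 / 83 = 0.4601.

0.4601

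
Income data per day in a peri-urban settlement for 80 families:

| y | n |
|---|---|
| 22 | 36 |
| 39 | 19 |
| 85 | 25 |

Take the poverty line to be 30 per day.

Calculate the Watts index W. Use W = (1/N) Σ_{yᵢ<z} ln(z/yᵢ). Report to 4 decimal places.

0.1396

Below z: 36×22 (q = 36 of N = 80).
Log shortfalls: ln(30/22) = 0.3102 (×36).
W = 11.165577 / 80 = 0.1396.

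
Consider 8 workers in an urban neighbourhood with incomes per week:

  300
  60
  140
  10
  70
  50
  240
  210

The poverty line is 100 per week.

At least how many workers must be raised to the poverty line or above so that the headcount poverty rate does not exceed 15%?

3

4 of the 8 workers are poor, so H = 4/8 = 0.500.
A headcount ratio of at most 15% allows at most ⌊0.15 × 8⌋ = 1 poor workers.
So at least 4 − 1 = 3 must be lifted.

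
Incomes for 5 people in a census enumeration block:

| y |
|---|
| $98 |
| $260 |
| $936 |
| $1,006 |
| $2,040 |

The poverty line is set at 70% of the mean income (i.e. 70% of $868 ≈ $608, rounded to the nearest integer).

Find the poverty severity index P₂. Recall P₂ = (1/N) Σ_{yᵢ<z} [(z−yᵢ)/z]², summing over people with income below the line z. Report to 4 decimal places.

0.2062

Poor units: $98, $260 (q = 2 of N = 5).
Normalized shortfalls: (608−98)/608 = 0.8388; (608−260)/608 = 0.5724.
Squared: 0.7036; 0.3276.
Sum = 1.031218; P₂ = 1.031218 / 5 = 0.2062.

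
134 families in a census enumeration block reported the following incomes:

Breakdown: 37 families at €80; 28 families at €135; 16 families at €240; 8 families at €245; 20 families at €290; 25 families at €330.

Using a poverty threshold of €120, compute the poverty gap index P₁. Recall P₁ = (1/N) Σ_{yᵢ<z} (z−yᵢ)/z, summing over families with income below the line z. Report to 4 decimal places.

0.0920

Below the line: 37×€80 (q = 37 of N = 134).
Shortfall ratios: (120−80)/120 = 0.3333 (×37).
Σ = 12.333333. Dividing by the full population N = 134 gives P₁ = 0.0920.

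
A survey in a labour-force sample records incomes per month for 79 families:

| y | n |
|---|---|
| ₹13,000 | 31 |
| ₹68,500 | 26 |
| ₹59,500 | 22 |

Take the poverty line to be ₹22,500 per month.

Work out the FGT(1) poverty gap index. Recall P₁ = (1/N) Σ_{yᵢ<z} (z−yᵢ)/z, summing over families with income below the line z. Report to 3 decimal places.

0.166

Incomes under z: 31×₹13,000 (q = 31 of N = 79).
Shortfall ratios: (22500−13000)/22500 = 0.4222 (×31).
Sum of shortfalls = 13.088889; P₁ averages over all N: 13.088889 / 79 = 0.166.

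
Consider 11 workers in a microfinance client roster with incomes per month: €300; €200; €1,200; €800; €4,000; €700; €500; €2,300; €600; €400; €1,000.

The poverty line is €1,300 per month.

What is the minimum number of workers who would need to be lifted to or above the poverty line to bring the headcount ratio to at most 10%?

8

Currently q = 9 of N = 11 are below the line (H = 0.818).
A headcount ratio of at most 10% allows at most ⌊0.10 × 11⌋ = 1 poor workers.
So at least 9 − 1 = 8 must be lifted.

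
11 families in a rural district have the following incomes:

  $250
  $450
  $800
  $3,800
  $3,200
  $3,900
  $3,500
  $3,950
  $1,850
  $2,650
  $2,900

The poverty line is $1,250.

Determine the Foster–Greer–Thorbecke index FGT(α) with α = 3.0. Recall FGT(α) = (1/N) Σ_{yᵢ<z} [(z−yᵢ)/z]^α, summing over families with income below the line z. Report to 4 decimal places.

Below the line: $250, $450, $800 (q = 3 of N = 11).
Shortfall ratios: (1250−250)/1250 = 0.8000; (1250−450)/1250 = 0.6400; (1250−800)/1250 = 0.3600.
Raised to α = 3.0: 0.51200; 0.26214; 0.04666.
Sum = 0.820800; FGT(3.0) = 0.820800 / 11 = 0.0746.

0.0746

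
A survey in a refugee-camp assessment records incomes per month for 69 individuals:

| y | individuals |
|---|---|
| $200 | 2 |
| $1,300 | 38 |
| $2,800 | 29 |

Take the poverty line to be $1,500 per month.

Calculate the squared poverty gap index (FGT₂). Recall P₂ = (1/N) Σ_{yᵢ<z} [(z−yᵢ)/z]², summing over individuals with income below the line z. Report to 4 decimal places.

Below the line: 2×$200, 38×$1,300 (q = 40 of N = 69).
Gap ratios (z−y)/z: (1500−200)/1500 = 0.8667 (×2); (1500−1300)/1500 = 0.1333 (×38).
Squared: 0.7511 (×2); 0.0178 (×38).
Sum = 2.177778; P₂ = 2.177778 / 69 = 0.0316.

0.0316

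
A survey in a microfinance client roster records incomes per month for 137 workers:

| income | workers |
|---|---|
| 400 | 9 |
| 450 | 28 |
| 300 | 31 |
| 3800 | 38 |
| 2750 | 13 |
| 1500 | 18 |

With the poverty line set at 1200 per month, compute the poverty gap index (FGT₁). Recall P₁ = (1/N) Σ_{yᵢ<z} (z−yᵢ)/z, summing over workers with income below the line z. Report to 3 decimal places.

Incomes under z: 31×300, 9×400, 28×450 (q = 68 of N = 137).
Gap ratios (z−y)/z: (1200−300)/1200 = 0.7500 (×31); (1200−400)/1200 = 0.6667 (×9); (1200−450)/1200 = 0.6250 (×28).
Sum of shortfalls = 46.750000; P₁ averages over all N: 46.750000 / 137 = 0.341.

0.341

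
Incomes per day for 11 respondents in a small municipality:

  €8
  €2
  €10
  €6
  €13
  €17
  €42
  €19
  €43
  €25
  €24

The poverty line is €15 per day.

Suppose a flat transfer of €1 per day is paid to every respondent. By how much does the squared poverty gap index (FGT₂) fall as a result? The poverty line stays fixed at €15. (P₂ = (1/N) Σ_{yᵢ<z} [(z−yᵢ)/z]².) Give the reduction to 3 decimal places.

Before: below the line — €2, €6, €8, €10, €13; squared poverty gap index (FGT₂) = 0.13253.
After the €1 transfer: below the line — €3, €7, €9, €11, €14; squared poverty gap index (FGT₂) = 0.10545.
Reduction = 0.13253 − 0.10545 = 0.027.

0.027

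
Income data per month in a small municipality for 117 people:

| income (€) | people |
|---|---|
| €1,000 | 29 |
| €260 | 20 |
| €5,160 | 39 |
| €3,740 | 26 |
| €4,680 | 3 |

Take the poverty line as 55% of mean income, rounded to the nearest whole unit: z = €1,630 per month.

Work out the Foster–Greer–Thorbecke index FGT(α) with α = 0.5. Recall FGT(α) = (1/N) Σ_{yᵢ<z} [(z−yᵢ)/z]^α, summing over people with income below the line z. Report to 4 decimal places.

0.3108

Below the line: 20×€260, 29×€1,000 (q = 49 of N = 117).
Gap ratios (z−y)/z: (1630−260)/1630 = 0.8405 (×20); (1630−1000)/1630 = 0.3865 (×29).
Raised to α = 0.5: 0.91678 (×20); 0.62169 (×29).
Sum = 36.364775; FGT(0.5) = 36.364775 / 117 = 0.3108.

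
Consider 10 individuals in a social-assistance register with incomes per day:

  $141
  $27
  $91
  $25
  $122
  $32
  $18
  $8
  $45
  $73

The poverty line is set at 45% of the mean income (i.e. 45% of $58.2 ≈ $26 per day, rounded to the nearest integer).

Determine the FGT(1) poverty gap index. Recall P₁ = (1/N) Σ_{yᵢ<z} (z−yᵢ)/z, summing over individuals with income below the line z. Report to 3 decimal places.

0.104

Below the line: $8, $18, $25 (q = 3 of N = 10).
Relative gaps: (26−8)/26 = 0.6923; (26−18)/26 = 0.3077; (26−25)/26 = 0.0385.
Sum of shortfalls = 1.038462; P₁ averages over all N: 1.038462 / 10 = 0.104.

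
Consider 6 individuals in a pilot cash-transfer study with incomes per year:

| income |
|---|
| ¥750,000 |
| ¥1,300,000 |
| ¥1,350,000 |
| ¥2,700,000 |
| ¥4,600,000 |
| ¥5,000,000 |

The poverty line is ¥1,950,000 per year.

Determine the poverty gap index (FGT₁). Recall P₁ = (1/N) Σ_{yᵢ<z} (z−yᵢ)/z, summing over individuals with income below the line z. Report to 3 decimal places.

0.209

Poor units: ¥750,000, ¥1,300,000, ¥1,350,000 (q = 3 of N = 6).
Shortfall ratios: (1950000−750000)/1950000 = 0.6154; (1950000−1300000)/1950000 = 0.3333; (1950000−1350000)/1950000 = 0.3077.
Σ = 1.256410. Dividing by the full population N = 6 gives P₁ = 0.209.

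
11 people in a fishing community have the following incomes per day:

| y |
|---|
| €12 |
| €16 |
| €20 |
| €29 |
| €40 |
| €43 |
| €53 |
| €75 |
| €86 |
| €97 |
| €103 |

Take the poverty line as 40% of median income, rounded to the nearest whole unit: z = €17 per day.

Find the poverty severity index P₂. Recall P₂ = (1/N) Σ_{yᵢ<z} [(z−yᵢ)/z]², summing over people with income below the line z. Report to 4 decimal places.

0.0082

Below z: €12, €16 (q = 2 of N = 11).
Gap ratios (z−y)/z: (17−12)/17 = 0.2941; (17−16)/17 = 0.0588.
Squared: 0.0865; 0.0035.
Sum = 0.089965; P₂ = 0.089965 / 11 = 0.0082.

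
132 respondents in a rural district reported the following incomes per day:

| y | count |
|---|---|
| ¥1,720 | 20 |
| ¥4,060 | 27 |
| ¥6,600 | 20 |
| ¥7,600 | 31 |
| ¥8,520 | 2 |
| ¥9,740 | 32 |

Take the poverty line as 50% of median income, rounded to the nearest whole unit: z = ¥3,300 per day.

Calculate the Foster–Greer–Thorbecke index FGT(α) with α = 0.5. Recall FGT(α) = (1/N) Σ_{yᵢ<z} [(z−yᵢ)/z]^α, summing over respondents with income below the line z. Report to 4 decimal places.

0.1048

Incomes under z: 20×¥1,720 (q = 20 of N = 132).
Shortfall ratios: (3300−1720)/3300 = 0.4788 (×20).
Raised to α = 0.5: 0.69194 (×20).
Sum = 13.838900; FGT(0.5) = 13.838900 / 132 = 0.1048.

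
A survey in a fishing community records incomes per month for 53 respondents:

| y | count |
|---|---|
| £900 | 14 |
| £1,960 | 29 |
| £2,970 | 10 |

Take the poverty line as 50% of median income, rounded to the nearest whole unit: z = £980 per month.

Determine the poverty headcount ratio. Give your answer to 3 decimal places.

0.264

14 of the 53 respondents have income below £980.
H = 14/53 = 0.264.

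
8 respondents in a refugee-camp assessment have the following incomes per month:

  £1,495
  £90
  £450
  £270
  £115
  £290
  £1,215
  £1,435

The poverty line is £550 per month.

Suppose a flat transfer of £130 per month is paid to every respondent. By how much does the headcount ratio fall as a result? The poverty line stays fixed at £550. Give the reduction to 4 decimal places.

0.1250

Before: below the line — £90, £115, £270, £290, £450; headcount ratio = 0.625000.
After the £130 transfer: below the line — £220, £245, £400, £420; headcount ratio = 0.500000.
Reduction = 0.625000 − 0.500000 = 0.1250.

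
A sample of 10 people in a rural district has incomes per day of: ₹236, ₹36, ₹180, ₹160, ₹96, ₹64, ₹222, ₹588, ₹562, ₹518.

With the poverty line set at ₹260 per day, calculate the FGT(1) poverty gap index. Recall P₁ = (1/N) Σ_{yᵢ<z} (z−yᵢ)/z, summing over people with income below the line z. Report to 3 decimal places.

Below z: ₹36, ₹64, ₹96, ₹160, ₹180, ₹222, ₹236 (q = 7 of N = 10).
Gap ratios (z−y)/z: (260−36)/260 = 0.8615; (260−64)/260 = 0.7538; (260−96)/260 = 0.6308; (260−160)/260 = 0.3846; (260−180)/260 = 0.3077; (260−222)/260 = 0.1462; (260−236)/260 = 0.0923.
Σ = 3.176923. Dividing by the full population N = 10 gives P₁ = 0.318.

0.318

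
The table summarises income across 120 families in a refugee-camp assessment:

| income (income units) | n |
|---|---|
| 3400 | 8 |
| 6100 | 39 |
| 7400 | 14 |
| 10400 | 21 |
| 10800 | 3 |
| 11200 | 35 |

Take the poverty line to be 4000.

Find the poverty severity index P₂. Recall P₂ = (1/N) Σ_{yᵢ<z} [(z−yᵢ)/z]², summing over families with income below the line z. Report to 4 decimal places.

0.0015

Poor units: 8×3400 (q = 8 of N = 120).
Gap ratios (z−y)/z: (4000−3400)/4000 = 0.1500 (×8).
Squared: 0.0225 (×8).
Sum = 0.180000; P₂ = 0.180000 / 120 = 0.0015.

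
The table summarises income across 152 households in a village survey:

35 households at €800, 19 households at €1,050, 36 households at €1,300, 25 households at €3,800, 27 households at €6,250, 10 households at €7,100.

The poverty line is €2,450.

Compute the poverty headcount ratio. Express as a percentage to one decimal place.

59.2%

90 of the 152 households have income below €2,450.
H = 90/152 = 59.2%.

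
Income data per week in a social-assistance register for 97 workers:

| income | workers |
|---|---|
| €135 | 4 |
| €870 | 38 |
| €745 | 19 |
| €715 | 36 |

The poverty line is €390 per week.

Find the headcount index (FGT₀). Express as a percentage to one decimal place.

4 of the 97 workers have income below €390.
H = 4/97 = 4.1%.

4.1%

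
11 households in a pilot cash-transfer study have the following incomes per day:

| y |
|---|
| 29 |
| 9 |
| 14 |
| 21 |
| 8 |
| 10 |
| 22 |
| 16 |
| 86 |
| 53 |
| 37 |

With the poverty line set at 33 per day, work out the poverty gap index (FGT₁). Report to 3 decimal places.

0.372

Below z: 8, 9, 10, 14, 16, 21, 22, 29 (q = 8 of N = 11).
Relative gaps: (33−8)/33 = 0.7576; (33−9)/33 = 0.7273; (33−10)/33 = 0.6970; (33−14)/33 = 0.5758; (33−16)/33 = 0.5152; (33−21)/33 = 0.3636; (33−22)/33 = 0.3333; (33−29)/33 = 0.1212.
Σ = 4.090909. Dividing by the full population N = 11 gives P₁ = 0.372.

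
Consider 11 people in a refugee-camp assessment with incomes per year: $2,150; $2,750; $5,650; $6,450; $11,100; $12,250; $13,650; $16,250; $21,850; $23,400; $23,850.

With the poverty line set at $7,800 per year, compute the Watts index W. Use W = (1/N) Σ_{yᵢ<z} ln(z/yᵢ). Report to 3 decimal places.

0.259

Poor units: $2,150, $2,750, $5,650, $6,450 (q = 4 of N = 11).
ln(z/y) terms: ln(7800/2150) = 1.2887; ln(7800/2750) = 1.0425; ln(7800/5650) = 0.3225; ln(7800/6450) = 0.1900.
W = 2.843691 / 11 = 0.259.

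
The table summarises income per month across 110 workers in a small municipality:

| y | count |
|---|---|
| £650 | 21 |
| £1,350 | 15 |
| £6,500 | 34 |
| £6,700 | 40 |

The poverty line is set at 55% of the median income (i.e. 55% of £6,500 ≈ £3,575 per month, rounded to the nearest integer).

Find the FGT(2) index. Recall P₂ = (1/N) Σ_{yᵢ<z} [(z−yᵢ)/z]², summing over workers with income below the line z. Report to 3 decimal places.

Below z: 21×£650, 15×£1,350 (q = 36 of N = 110).
Relative gaps: (3575−650)/3575 = 0.8182 (×21); (3575−1350)/3575 = 0.6224 (×15).
Squared: 0.6694 (×21); 0.3874 (×15).
Sum = 19.868160; P₂ = 19.868160 / 110 = 0.181.

0.181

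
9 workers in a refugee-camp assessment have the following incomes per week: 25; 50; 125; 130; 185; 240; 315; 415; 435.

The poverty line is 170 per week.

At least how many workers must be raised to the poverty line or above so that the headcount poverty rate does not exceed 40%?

Currently q = 4 of N = 9 are below the line (H = 0.444).
A headcount ratio of at most 40% allows at most ⌊0.40 × 9⌋ = 3 poor workers.
So at least 4 − 3 = 1 must be lifted.

1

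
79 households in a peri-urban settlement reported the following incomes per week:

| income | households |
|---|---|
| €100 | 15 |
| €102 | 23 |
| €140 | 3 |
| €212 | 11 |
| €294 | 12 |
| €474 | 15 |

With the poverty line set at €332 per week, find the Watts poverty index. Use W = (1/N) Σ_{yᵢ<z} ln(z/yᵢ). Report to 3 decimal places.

0.685

Below z: 15×€100, 23×€102, 3×€140, 11×€212, 12×€294 (q = 64 of N = 79).
Log shortfalls: ln(332/100) = 1.2000 (×15); ln(332/102) = 1.1802 (×23); ln(332/140) = 0.8635 (×3); ln(332/212) = 0.4485 (×11); ln(332/294) = 0.1216 (×12).
W = 54.126377 / 79 = 0.685.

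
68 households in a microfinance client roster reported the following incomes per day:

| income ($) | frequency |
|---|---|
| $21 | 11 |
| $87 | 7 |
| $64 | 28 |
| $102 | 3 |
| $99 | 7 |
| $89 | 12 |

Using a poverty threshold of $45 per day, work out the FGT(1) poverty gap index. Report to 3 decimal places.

0.086

Poor units: 11×$21 (q = 11 of N = 68).
Gap ratios (z−y)/z: (45−21)/45 = 0.5333 (×11).
Sum of shortfalls = 5.866667; P₁ averages over all N: 5.866667 / 68 = 0.086.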